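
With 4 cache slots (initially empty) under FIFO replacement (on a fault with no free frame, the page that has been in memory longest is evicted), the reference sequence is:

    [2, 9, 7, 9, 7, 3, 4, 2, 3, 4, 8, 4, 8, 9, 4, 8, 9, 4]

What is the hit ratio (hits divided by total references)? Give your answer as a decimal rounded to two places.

0.56

2: miss, frames (2)
9: miss, frames (2 9)
7: miss, frames (2 9 7)
9: hit
7: hit
3: miss, frames (2 9 7 3)
4: miss, evict 2, frames (9 7 3 4)
2: miss, evict 9, frames (7 3 4 2)
3: hit
4: hit
8: miss, evict 7, frames (3 4 2 8)
4: hit
8: hit
9: miss, evict 3, frames (4 2 8 9)
4: hit
8: hit
9: hit
4: hit
Hits: 10 of 18 references → 10/18 = 0.5556.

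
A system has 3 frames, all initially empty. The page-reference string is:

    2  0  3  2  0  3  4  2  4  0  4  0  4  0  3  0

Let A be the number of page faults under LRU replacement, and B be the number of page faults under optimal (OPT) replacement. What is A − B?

2

Under LRU: F F F . . . F F . F . . . . F . → 7 faults.
Under OPT: F F F . . . F . . . . . . . F . → 5 faults.
A − B = 7 − 5 = 2.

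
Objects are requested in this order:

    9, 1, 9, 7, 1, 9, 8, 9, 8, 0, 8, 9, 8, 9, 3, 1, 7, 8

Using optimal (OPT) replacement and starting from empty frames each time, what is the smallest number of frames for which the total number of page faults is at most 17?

f=1: 18 faults
f=2: 10 faults
f=3: 8 faults
f=4: 7 faults
f=5: 6 faults
f=6: 6 faults
Smallest f with faults ≤ 17 is 2.

2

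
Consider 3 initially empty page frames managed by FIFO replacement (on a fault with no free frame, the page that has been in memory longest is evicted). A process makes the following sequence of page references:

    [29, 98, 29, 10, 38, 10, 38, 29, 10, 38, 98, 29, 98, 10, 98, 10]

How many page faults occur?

7

29 -> fault, frames {29}
98 -> fault, frames {29,98}
29 -> hit
10 -> fault, frames {29,98,10}
38 -> fault, evict 29, frames {98,10,38}
10 -> hit
38 -> hit
29 -> fault, evict 98, frames {10,38,29}
10 -> hit
38 -> hit
98 -> fault, evict 10, frames {38,29,98}
29 -> hit
98 -> hit
10 -> fault, evict 38, frames {29,98,10}
98 -> hit
10 -> hit
Page faults: 7.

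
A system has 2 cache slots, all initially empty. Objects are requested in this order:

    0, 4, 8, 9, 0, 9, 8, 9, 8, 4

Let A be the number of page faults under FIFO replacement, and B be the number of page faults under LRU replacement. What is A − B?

1

Under FIFO: F F F F F . F F . F → 8 faults.
Under LRU: F F F F F . F . . F → 7 faults.
A − B = 8 − 7 = 1.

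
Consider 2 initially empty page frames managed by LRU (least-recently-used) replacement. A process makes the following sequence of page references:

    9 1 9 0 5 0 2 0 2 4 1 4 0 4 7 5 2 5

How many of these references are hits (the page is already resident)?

9 -> fault, frames (9)
1 -> fault, frames (9 1)
9 -> hit
0 -> fault, evict 1, frames (9 0)
5 -> fault, evict 9, frames (0 5)
0 -> hit
2 -> fault, evict 5, frames (0 2)
0 -> hit
2 -> hit
4 -> fault, evict 0, frames (2 4)
1 -> fault, evict 2, frames (4 1)
4 -> hit
0 -> fault, evict 1, frames (4 0)
4 -> hit
7 -> fault, evict 0, frames (4 7)
5 -> fault, evict 4, frames (7 5)
2 -> fault, evict 7, frames (5 2)
5 -> hit
Hits: 7.

7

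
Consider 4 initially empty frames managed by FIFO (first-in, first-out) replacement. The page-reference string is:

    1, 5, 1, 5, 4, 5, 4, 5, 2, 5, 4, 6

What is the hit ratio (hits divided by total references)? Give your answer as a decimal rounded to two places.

1 → miss, frames (1)
5 → miss, frames (1 5)
1 → hit
5 → hit
4 → miss, frames (1 5 4)
5 → hit
4 → hit
5 → hit
2 → miss, frames (1 5 4 2)
5 → hit
4 → hit
6 → miss, evict 1, frames (5 4 2 6)
Hits: 7 of 12 references → 7/12 = 0.5833.

0.58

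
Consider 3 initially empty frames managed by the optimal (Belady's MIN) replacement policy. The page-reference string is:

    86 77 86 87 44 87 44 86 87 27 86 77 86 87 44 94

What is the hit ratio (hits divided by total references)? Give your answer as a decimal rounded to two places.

0.50

86 -> miss, frames {86}
77 -> miss, frames {86,77}
86 -> hit
87 -> miss, frames {86,77,87}
44 -> miss, evict 77, frames {86,87,44}
87 -> hit
44 -> hit
86 -> hit
87 -> hit
27 -> miss, evict 44, frames {86,87,27}
86 -> hit
77 -> miss, evict 27, frames {86,87,77}
86 -> hit
87 -> hit
44 -> miss, evict 77, frames {86,87,44}
94 -> miss, evict 44, frames {86,87,94}
Hits: 8 of 16 references → 8/16 = 0.5000.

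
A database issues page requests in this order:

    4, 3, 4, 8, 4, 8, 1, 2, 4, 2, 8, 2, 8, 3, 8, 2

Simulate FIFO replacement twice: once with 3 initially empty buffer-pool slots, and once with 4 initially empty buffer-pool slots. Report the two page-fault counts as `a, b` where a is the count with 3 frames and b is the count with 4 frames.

3 frames: F F . F . . F F F . F . . F . F → 9 faults.
4 frames: F F . F . . F F F . . . . F F . → 8 faults.
8 < 9: adding a frame reduced faults, as is typical.

9, 8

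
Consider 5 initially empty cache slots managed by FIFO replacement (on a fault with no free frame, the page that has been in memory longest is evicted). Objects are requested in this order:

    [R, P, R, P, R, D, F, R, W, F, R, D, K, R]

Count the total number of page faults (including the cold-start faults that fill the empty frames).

R -> miss, frames [R]
P -> miss, frames [R, P]
R -> hit
P -> hit
R -> hit
D -> miss, frames [R, P, D]
F -> miss, frames [R, P, D, F]
R -> hit
W -> miss, frames [R, P, D, F, W]
F -> hit
R -> hit
D -> hit
K -> miss, evict R, frames [P, D, F, W, K]
R -> miss, evict P, frames [D, F, W, K, R]
Page faults: 7.

7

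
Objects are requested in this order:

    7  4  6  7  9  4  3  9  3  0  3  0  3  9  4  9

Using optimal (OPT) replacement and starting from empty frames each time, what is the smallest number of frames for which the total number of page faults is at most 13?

f=1: 16 faults
f=2: 9 faults
f=3: 7 faults
f=4: 6 faults
f=5: 6 faults
f=6: 6 faults
Smallest f with faults ≤ 13 is 2.

2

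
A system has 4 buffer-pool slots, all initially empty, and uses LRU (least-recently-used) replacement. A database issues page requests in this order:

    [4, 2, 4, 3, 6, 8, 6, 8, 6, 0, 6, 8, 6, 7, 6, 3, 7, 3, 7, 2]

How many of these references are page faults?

9

4 -> fault, frames (4)
2 -> fault, frames (4 2)
4 -> hit
3 -> fault, frames (2 4 3)
6 -> fault, frames (2 4 3 6)
8 -> fault, evict 2, frames (4 3 6 8)
6 -> hit
8 -> hit
6 -> hit
0 -> fault, evict 4, frames (3 8 6 0)
6 -> hit
8 -> hit
6 -> hit
7 -> fault, evict 3, frames (0 8 6 7)
6 -> hit
3 -> fault, evict 0, frames (8 7 6 3)
7 -> hit
3 -> hit
7 -> hit
2 -> fault, evict 8, frames (6 3 7 2)
Page faults: 9.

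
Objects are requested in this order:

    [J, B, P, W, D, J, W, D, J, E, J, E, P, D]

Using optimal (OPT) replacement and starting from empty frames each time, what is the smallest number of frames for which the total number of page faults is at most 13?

2

f=1: 14 faults
f=2: 10 faults
f=3: 7 faults
f=4: 6 faults
f=5: 6 faults
f=6: 6 faults
Smallest f with faults ≤ 13 is 2.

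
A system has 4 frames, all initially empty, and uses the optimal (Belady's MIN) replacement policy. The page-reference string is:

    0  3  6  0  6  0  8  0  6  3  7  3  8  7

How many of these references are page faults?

5

0: miss, frames (0)
3: miss, frames (0 3)
6: miss, frames (0 3 6)
0: hit
6: hit
0: hit
8: miss, frames (0 3 6 8)
0: hit
6: hit
3: hit
7: miss, evict 6, frames (0 3 8 7)
3: hit
8: hit
7: hit
Page faults: 5.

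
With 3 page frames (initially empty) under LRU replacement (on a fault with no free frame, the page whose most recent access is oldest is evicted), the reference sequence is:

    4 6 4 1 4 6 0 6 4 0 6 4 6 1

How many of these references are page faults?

4: fault, frames {4}
6: fault, frames {4,6}
4: hit
1: fault, frames {6,4,1}
4: hit
6: hit
0: fault, evict 1, frames {4,6,0}
6: hit
4: hit
0: hit
6: hit
4: hit
6: hit
1: fault, evict 0, frames {4,6,1}
Page faults: 5.

5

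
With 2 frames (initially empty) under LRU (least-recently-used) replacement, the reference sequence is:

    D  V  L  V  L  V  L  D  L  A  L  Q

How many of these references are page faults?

6

D -> miss, frames (D)
V -> miss, frames (D V)
L -> miss, evict D, frames (V L)
V -> hit
L -> hit
V -> hit
L -> hit
D -> miss, evict V, frames (L D)
L -> hit
A -> miss, evict D, frames (L A)
L -> hit
Q -> miss, evict A, frames (L Q)
Page faults: 6.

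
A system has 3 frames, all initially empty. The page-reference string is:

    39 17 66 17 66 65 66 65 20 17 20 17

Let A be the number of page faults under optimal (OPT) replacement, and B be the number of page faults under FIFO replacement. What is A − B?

Under OPT: F F F . . F . . F . . . → 5 faults.
Under FIFO: F F F . . F . . F F . . → 6 faults.
A − B = 5 − 6 = -1.

-1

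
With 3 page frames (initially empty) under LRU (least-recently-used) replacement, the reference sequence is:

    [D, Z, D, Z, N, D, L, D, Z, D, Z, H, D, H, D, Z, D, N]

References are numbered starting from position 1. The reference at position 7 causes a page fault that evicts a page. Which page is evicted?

Z

pos 1: D: miss, frames [D]
pos 2: Z: miss, frames [D, Z]
pos 3: D: hit
pos 4: Z: hit
pos 5: N: miss, frames [D, Z, N]
pos 6: D: hit
pos 7: L: miss, evict Z, frames [N, D, L]
At position 7, page Z is evicted.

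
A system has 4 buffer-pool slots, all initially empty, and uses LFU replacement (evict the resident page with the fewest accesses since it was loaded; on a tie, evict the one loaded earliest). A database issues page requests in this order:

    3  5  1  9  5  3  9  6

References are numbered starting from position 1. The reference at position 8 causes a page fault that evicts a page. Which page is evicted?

1

pos 1: 3: fault, frames (3)
pos 2: 5: fault, frames (3 5)
pos 3: 1: fault, frames (3 5 1)
pos 4: 9: fault, frames (3 5 1 9)
pos 5: 5: hit
pos 6: 3: hit
pos 7: 9: hit
pos 8: 6: fault, evict 1, frames (3 5 9 6)
At position 8, page 1 is evicted.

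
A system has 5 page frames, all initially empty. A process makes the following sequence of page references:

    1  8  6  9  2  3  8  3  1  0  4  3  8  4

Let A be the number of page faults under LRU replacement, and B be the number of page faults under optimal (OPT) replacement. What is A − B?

Under LRU: F F F F F F . . F F F . . . → 9 faults.
Under OPT: F F F F F F . . . F F . . . → 8 faults.
A − B = 9 − 8 = 1.

1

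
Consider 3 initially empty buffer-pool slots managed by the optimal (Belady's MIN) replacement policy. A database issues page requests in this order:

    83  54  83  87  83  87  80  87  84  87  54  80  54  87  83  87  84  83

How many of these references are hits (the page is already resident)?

10

83 -> fault, frames (83)
54 -> fault, frames (83 54)
83 -> hit
87 -> fault, frames (83 54 87)
83 -> hit
87 -> hit
80 -> fault, evict 83, frames (54 87 80)
87 -> hit
84 -> fault, evict 80, frames (54 87 84)
87 -> hit
54 -> hit
80 -> fault, evict 84, frames (54 87 80)
54 -> hit
87 -> hit
83 -> fault, evict 80, frames (54 87 83)
87 -> hit
84 -> fault, evict 87, frames (54 83 84)
83 -> hit
Hits: 10.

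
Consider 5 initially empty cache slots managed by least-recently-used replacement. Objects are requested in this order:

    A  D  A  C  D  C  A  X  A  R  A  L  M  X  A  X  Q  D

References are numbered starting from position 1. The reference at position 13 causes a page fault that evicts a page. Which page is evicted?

C

pos 1: A → miss, frames [A]
pos 2: D → miss, frames [A, D]
pos 3: A → hit
pos 4: C → miss, frames [D, A, C]
pos 5: D → hit
pos 6: C → hit
pos 7: A → hit
pos 8: X → miss, frames [D, C, A, X]
pos 9: A → hit
pos 10: R → miss, frames [D, C, X, A, R]
pos 11: A → hit
pos 12: L → miss, evict D, frames [C, X, R, A, L]
pos 13: M → miss, evict C, frames [X, R, A, L, M]
At position 13, page C is evicted.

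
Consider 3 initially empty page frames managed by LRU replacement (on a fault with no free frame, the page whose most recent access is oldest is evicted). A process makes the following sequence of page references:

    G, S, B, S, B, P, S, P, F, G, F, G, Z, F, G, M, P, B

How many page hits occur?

G: miss, frames (G)
S: miss, frames (G S)
B: miss, frames (G S B)
S: hit
B: hit
P: miss, evict G, frames (S B P)
S: hit
P: hit
F: miss, evict B, frames (S P F)
G: miss, evict S, frames (P F G)
F: hit
G: hit
Z: miss, evict P, frames (F G Z)
F: hit
G: hit
M: miss, evict Z, frames (F G M)
P: miss, evict F, frames (G M P)
B: miss, evict G, frames (M P B)
Hits: 8.

8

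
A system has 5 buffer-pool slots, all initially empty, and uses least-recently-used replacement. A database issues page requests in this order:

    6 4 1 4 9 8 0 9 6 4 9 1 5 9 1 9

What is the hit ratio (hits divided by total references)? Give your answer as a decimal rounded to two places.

6 → fault, frames [6]
4 → fault, frames [6, 4]
1 → fault, frames [6, 4, 1]
4 → hit
9 → fault, frames [6, 1, 4, 9]
8 → fault, frames [6, 1, 4, 9, 8]
0 → fault, evict 6, frames [1, 4, 9, 8, 0]
9 → hit
6 → fault, evict 1, frames [4, 8, 0, 9, 6]
4 → hit
9 → hit
1 → fault, evict 8, frames [0, 6, 4, 9, 1]
5 → fault, evict 0, frames [6, 4, 9, 1, 5]
9 → hit
1 → hit
9 → hit
Hits: 7 of 16 references → 7/16 = 0.4375.

0.44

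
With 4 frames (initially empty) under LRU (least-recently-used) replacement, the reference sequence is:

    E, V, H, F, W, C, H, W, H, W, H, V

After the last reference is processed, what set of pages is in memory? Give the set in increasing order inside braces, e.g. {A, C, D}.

{C, H, V, W}

E -> fault, frames {E}
V -> fault, frames {E,V}
H -> fault, frames {E,V,H}
F -> fault, frames {E,V,H,F}
W -> fault, evict E, frames {V,H,F,W}
C -> fault, evict V, frames {H,F,W,C}
H -> hit
W -> hit
H -> hit
W -> hit
H -> hit
V -> fault, evict F, frames {C,W,H,V}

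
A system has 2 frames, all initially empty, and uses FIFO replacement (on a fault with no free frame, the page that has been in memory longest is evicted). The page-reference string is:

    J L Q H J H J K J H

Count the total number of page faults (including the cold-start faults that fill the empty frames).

7

J → miss, frames [J]
L → miss, frames [J, L]
Q → miss, evict J, frames [L, Q]
H → miss, evict L, frames [Q, H]
J → miss, evict Q, frames [H, J]
H → hit
J → hit
K → miss, evict H, frames [J, K]
J → hit
H → miss, evict J, frames [K, H]
Page faults: 7.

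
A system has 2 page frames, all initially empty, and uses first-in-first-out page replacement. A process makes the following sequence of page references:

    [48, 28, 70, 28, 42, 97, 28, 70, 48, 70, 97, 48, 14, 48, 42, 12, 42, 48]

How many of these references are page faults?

48 -> fault, frames {48}
28 -> fault, frames {48,28}
70 -> fault, evict 48, frames {28,70}
28 -> hit
42 -> fault, evict 28, frames {70,42}
97 -> fault, evict 70, frames {42,97}
28 -> fault, evict 42, frames {97,28}
70 -> fault, evict 97, frames {28,70}
48 -> fault, evict 28, frames {70,48}
70 -> hit
97 -> fault, evict 70, frames {48,97}
48 -> hit
14 -> fault, evict 48, frames {97,14}
48 -> fault, evict 97, frames {14,48}
42 -> fault, evict 14, frames {48,42}
12 -> fault, evict 48, frames {42,12}
42 -> hit
48 -> fault, evict 42, frames {12,48}
Page faults: 14.

14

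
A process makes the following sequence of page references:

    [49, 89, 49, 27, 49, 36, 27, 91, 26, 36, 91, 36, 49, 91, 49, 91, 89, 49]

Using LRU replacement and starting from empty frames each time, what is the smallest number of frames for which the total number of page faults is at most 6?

f=1: 18 faults
f=2: 13 faults
f=3: 9 faults
f=4: 8 faults
f=5: 7 faults
f=6: 6 faults
Smallest f with faults ≤ 6 is 6.

6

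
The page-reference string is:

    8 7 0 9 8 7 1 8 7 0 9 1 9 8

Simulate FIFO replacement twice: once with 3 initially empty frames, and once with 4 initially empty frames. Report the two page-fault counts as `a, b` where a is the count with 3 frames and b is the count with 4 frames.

10, 11

3 frames: F F F F F F F . . F F . . F → 10 faults.
4 frames: F F F F . . F F F F F F . F → 11 faults.
11 > 10: adding a frame increased faults — Belady's anomaly.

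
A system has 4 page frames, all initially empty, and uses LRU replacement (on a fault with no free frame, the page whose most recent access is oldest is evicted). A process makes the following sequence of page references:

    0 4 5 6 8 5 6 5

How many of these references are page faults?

5

0 -> fault, frames [0]
4 -> fault, frames [0, 4]
5 -> fault, frames [0, 4, 5]
6 -> fault, frames [0, 4, 5, 6]
8 -> fault, evict 0, frames [4, 5, 6, 8]
5 -> hit
6 -> hit
5 -> hit
Page faults: 5.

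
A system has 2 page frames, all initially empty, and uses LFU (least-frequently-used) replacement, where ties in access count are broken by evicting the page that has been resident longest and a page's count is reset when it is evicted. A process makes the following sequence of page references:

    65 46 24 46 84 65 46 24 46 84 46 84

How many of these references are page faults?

7

65 -> miss, frames {65}
46 -> miss, frames {65,46}
24 -> miss, evict 65, frames {46,24}
46 -> hit
84 -> miss, evict 24, frames {46,84}
65 -> miss, evict 84, frames {46,65}
46 -> hit
24 -> miss, evict 65, frames {46,24}
46 -> hit
84 -> miss, evict 24, frames {46,84}
46 -> hit
84 -> hit
Page faults: 7.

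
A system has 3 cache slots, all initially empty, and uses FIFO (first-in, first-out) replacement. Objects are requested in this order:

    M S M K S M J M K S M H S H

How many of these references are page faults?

7

M: fault, frames {M}
S: fault, frames {M,S}
M: hit
K: fault, frames {M,S,K}
S: hit
M: hit
J: fault, evict M, frames {S,K,J}
M: fault, evict S, frames {K,J,M}
K: hit
S: fault, evict K, frames {J,M,S}
M: hit
H: fault, evict J, frames {M,S,H}
S: hit
H: hit
Page faults: 7.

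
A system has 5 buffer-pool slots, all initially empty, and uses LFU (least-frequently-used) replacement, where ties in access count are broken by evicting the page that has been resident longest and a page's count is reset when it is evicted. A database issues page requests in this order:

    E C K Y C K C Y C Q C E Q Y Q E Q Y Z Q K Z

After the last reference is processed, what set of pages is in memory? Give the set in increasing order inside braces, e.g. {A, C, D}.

{C, E, Q, Y, Z}

E: fault, frames (E)
C: fault, frames (E C)
K: fault, frames (E C K)
Y: fault, frames (E C K Y)
C: hit
K: hit
C: hit
Y: hit
C: hit
Q: fault, frames (E C K Y Q)
C: hit
E: hit
Q: hit
Y: hit
Q: hit
E: hit
Q: hit
Y: hit
Z: fault, evict K, frames (E C Y Q Z)
Q: hit
K: fault, evict Z, frames (E C Y Q K)
Z: fault, evict K, frames (E C Y Q Z)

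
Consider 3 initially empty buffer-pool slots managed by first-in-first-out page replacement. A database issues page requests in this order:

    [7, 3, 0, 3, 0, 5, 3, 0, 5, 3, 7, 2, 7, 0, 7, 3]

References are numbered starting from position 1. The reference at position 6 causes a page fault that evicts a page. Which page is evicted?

7

pos 1: 7 → fault, frames [7]
pos 2: 3 → fault, frames [7, 3]
pos 3: 0 → fault, frames [7, 3, 0]
pos 4: 3 → hit
pos 5: 0 → hit
pos 6: 5 → fault, evict 7, frames [3, 0, 5]
At position 6, page 7 is evicted.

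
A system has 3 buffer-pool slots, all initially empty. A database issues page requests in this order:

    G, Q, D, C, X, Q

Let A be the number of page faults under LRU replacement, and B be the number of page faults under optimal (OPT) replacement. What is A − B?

Under LRU: F F F F F F → 6 faults.
Under OPT: F F F F F . → 5 faults.
A − B = 6 − 5 = 1.

1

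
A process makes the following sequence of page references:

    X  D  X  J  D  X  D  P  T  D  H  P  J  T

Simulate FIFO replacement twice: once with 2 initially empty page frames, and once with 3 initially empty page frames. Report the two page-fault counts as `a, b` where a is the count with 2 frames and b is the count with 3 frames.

2 frames: F F . F . F F F F F F F F F → 12 faults.
3 frames: F F . F . . . F F F F F F F → 10 faults.
10 < 12: adding a frame reduced faults, as is typical.

12, 10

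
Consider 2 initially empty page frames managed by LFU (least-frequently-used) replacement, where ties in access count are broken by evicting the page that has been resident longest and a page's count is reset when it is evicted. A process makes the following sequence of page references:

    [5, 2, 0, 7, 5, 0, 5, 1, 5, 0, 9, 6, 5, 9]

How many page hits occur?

3

5 → fault, frames [5]
2 → fault, frames [5, 2]
0 → fault, evict 5, frames [2, 0]
7 → fault, evict 2, frames [0, 7]
5 → fault, evict 0, frames [7, 5]
0 → fault, evict 7, frames [5, 0]
5 → hit
1 → fault, evict 0, frames [5, 1]
5 → hit
0 → fault, evict 1, frames [5, 0]
9 → fault, evict 0, frames [5, 9]
6 → fault, evict 9, frames [5, 6]
5 → hit
9 → fault, evict 6, frames [5, 9]
Hits: 3.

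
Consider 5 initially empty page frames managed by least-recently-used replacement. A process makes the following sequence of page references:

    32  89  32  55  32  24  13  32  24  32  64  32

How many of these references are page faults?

32: miss, frames {32}
89: miss, frames {32,89}
32: hit
55: miss, frames {89,32,55}
32: hit
24: miss, frames {89,55,32,24}
13: miss, frames {89,55,32,24,13}
32: hit
24: hit
32: hit
64: miss, evict 89, frames {55,13,24,32,64}
32: hit
Page faults: 6.

6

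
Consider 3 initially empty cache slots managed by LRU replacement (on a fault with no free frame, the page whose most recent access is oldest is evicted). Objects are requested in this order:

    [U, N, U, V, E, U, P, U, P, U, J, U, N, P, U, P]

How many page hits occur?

U → miss, frames (U)
N → miss, frames (U N)
U → hit
V → miss, frames (N U V)
E → miss, evict N, frames (U V E)
U → hit
P → miss, evict V, frames (E U P)
U → hit
P → hit
U → hit
J → miss, evict E, frames (P U J)
U → hit
N → miss, evict P, frames (J U N)
P → miss, evict J, frames (U N P)
U → hit
P → hit
Hits: 8.

8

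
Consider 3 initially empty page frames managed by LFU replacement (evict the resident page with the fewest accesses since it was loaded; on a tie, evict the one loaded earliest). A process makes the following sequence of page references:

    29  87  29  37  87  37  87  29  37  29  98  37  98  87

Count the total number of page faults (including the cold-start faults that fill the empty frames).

29 → fault, frames [29]
87 → fault, frames [29, 87]
29 → hit
37 → fault, frames [29, 87, 37]
87 → hit
37 → hit
87 → hit
29 → hit
37 → hit
29 → hit
98 → fault, evict 87, frames [29, 37, 98]
37 → hit
98 → hit
87 → fault, evict 98, frames [29, 37, 87]
Page faults: 5.

5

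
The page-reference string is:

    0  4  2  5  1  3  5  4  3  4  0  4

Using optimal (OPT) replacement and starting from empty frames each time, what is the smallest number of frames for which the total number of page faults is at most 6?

4

f=1: 12 faults
f=2: 8 faults
f=3: 7 faults
f=4: 6 faults
f=5: 6 faults
f=6: 6 faults
Smallest f with faults ≤ 6 is 4.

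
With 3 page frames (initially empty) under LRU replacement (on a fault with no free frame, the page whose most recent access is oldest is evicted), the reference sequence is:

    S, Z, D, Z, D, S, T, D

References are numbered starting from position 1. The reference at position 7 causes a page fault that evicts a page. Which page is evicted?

pos 1: S -> miss, frames (S)
pos 2: Z -> miss, frames (S Z)
pos 3: D -> miss, frames (S Z D)
pos 4: Z -> hit
pos 5: D -> hit
pos 6: S -> hit
pos 7: T -> miss, evict Z, frames (D S T)
At position 7, page Z is evicted.

Z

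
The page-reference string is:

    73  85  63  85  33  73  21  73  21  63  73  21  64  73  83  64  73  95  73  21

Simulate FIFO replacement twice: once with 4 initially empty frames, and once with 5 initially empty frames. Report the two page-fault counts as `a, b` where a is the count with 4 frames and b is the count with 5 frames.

4 frames: F F F . F . F F . . . . F . F . . F . F → 10 faults.
5 frames: F F F . F . F . . . . . F F F . . F . . → 9 faults.
9 < 10: adding a frame reduced faults, as is typical.

10, 9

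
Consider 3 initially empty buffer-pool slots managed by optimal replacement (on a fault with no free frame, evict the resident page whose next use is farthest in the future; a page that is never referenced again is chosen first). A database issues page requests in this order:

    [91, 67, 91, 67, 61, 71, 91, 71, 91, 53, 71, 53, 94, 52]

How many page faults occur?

7

91: fault, frames {91}
67: fault, frames {91,67}
91: hit
67: hit
61: fault, frames {91,67,61}
71: fault, evict 61, frames {91,67,71}
91: hit
71: hit
91: hit
53: fault, evict 67, frames {91,71,53}
71: hit
53: hit
94: fault, evict 53, frames {91,71,94}
52: fault, evict 94, frames {91,71,52}
Page faults: 7.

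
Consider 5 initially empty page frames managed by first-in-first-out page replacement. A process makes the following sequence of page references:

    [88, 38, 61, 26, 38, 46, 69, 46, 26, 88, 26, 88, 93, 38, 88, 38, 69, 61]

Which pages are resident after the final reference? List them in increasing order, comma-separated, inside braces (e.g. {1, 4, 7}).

88 -> fault, frames (88)
38 -> fault, frames (88 38)
61 -> fault, frames (88 38 61)
26 -> fault, frames (88 38 61 26)
38 -> hit
46 -> fault, frames (88 38 61 26 46)
69 -> fault, evict 88, frames (38 61 26 46 69)
46 -> hit
26 -> hit
88 -> fault, evict 38, frames (61 26 46 69 88)
26 -> hit
88 -> hit
93 -> fault, evict 61, frames (26 46 69 88 93)
38 -> fault, evict 26, frames (46 69 88 93 38)
88 -> hit
38 -> hit
69 -> hit
61 -> fault, evict 46, frames (69 88 93 38 61)

{38, 61, 69, 88, 93}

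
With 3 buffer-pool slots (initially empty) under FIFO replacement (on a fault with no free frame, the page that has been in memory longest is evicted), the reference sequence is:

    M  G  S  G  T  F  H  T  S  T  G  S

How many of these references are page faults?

M -> fault, frames (M)
G -> fault, frames (M G)
S -> fault, frames (M G S)
G -> hit
T -> fault, evict M, frames (G S T)
F -> fault, evict G, frames (S T F)
H -> fault, evict S, frames (T F H)
T -> hit
S -> fault, evict T, frames (F H S)
T -> fault, evict F, frames (H S T)
G -> fault, evict H, frames (S T G)
S -> hit
Page faults: 9.

9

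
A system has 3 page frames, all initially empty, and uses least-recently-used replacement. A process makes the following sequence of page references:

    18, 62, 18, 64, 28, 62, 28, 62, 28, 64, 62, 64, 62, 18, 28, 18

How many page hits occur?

9

18: miss, frames {18}
62: miss, frames {18,62}
18: hit
64: miss, frames {62,18,64}
28: miss, evict 62, frames {18,64,28}
62: miss, evict 18, frames {64,28,62}
28: hit
62: hit
28: hit
64: hit
62: hit
64: hit
62: hit
18: miss, evict 28, frames {64,62,18}
28: miss, evict 64, frames {62,18,28}
18: hit
Hits: 9.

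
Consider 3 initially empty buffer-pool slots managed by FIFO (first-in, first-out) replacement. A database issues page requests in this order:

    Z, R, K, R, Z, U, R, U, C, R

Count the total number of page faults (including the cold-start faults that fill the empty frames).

6

Z: fault, frames (Z)
R: fault, frames (Z R)
K: fault, frames (Z R K)
R: hit
Z: hit
U: fault, evict Z, frames (R K U)
R: hit
U: hit
C: fault, evict R, frames (K U C)
R: fault, evict K, frames (U C R)
Page faults: 6.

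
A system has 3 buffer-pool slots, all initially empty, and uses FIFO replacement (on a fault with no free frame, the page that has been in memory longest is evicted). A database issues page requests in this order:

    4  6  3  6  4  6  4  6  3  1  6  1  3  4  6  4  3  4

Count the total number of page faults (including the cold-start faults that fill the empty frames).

4 → fault, frames {4}
6 → fault, frames {4,6}
3 → fault, frames {4,6,3}
6 → hit
4 → hit
6 → hit
4 → hit
6 → hit
3 → hit
1 → fault, evict 4, frames {6,3,1}
6 → hit
1 → hit
3 → hit
4 → fault, evict 6, frames {3,1,4}
6 → fault, evict 3, frames {1,4,6}
4 → hit
3 → fault, evict 1, frames {4,6,3}
4 → hit
Page faults: 7.

7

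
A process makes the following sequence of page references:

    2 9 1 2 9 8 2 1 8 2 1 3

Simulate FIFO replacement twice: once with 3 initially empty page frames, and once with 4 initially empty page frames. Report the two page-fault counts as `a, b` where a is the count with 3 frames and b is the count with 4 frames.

6, 5

3 frames: F F F . . F F . . . . F → 6 faults.
4 frames: F F F . . F . . . . . F → 5 faults.
5 < 6: adding a frame reduced faults, as is typical.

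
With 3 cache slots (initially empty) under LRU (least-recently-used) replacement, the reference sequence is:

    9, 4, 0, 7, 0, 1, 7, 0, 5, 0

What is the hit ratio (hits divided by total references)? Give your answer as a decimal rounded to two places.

0.40

9 -> fault, frames (9)
4 -> fault, frames (9 4)
0 -> fault, frames (9 4 0)
7 -> fault, evict 9, frames (4 0 7)
0 -> hit
1 -> fault, evict 4, frames (7 0 1)
7 -> hit
0 -> hit
5 -> fault, evict 1, frames (7 0 5)
0 -> hit
Hits: 4 of 10 references → 4/10 = 0.4000.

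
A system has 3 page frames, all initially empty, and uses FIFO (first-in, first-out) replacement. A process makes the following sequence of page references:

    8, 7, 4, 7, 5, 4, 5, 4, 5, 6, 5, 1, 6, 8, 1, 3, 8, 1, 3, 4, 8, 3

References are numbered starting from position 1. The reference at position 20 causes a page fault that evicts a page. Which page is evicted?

pos 1: 8: miss, frames (8)
pos 2: 7: miss, frames (8 7)
pos 3: 4: miss, frames (8 7 4)
pos 4: 7: hit
pos 5: 5: miss, evict 8, frames (7 4 5)
pos 6: 4: hit
pos 7: 5: hit
pos 8: 4: hit
pos 9: 5: hit
pos 10: 6: miss, evict 7, frames (4 5 6)
pos 11: 5: hit
pos 12: 1: miss, evict 4, frames (5 6 1)
pos 13: 6: hit
pos 14: 8: miss, evict 5, frames (6 1 8)
pos 15: 1: hit
pos 16: 3: miss, evict 6, frames (1 8 3)
pos 17: 8: hit
pos 18: 1: hit
pos 19: 3: hit
pos 20: 4: miss, evict 1, frames (8 3 4)
At position 20, page 1 is evicted.

1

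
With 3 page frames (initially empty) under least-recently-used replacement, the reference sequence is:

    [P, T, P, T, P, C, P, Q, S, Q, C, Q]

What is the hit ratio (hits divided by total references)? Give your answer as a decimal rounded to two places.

P: fault, frames {P}
T: fault, frames {P,T}
P: hit
T: hit
P: hit
C: fault, frames {T,P,C}
P: hit
Q: fault, evict T, frames {C,P,Q}
S: fault, evict C, frames {P,Q,S}
Q: hit
C: fault, evict P, frames {S,Q,C}
Q: hit
Hits: 6 of 12 references → 6/12 = 0.5000.

0.50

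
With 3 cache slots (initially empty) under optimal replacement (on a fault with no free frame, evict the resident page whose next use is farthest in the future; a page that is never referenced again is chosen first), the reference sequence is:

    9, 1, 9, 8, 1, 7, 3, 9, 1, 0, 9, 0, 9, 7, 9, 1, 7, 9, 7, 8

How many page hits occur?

12

9 → fault, frames (9)
1 → fault, frames (9 1)
9 → hit
8 → fault, frames (9 1 8)
1 → hit
7 → fault, evict 8, frames (9 1 7)
3 → fault, evict 7, frames (9 1 3)
9 → hit
1 → hit
0 → fault, evict 3, frames (9 1 0)
9 → hit
0 → hit
9 → hit
7 → fault, evict 0, frames (9 1 7)
9 → hit
1 → hit
7 → hit
9 → hit
7 → hit
8 → fault, evict 7, frames (9 1 8)
Hits: 12.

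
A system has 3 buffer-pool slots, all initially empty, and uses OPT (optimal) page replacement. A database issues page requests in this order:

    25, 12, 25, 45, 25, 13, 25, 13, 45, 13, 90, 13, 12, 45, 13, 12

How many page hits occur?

25: fault, frames (25)
12: fault, frames (25 12)
25: hit
45: fault, frames (25 12 45)
25: hit
13: fault, evict 12, frames (25 45 13)
25: hit
13: hit
45: hit
13: hit
90: fault, evict 25, frames (45 13 90)
13: hit
12: fault, evict 90, frames (45 13 12)
45: hit
13: hit
12: hit
Hits: 10.

10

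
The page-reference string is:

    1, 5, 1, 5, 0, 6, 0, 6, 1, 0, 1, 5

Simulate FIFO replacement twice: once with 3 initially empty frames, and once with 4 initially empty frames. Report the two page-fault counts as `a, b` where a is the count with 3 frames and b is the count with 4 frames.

6, 4

3 frames: F F . . F F . . F . . F → 6 faults.
4 frames: F F . . F F . . . . . . → 4 faults.
4 < 6: adding a frame reduced faults, as is typical.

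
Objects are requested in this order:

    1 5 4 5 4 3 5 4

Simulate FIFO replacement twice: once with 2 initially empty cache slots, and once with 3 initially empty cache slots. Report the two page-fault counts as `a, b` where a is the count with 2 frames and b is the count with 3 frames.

6, 4

2 frames: F F F . . F F F → 6 faults.
3 frames: F F F . . F . . → 4 faults.
4 < 6: adding a frame reduced faults, as is typical.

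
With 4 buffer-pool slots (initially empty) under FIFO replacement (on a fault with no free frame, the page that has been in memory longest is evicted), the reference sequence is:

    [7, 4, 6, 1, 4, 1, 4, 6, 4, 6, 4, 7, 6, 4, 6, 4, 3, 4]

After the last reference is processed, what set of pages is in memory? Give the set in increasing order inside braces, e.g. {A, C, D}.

{1, 3, 4, 6}

7 → fault, frames (7)
4 → fault, frames (7 4)
6 → fault, frames (7 4 6)
1 → fault, frames (7 4 6 1)
4 → hit
1 → hit
4 → hit
6 → hit
4 → hit
6 → hit
4 → hit
7 → hit
6 → hit
4 → hit
6 → hit
4 → hit
3 → fault, evict 7, frames (4 6 1 3)
4 → hit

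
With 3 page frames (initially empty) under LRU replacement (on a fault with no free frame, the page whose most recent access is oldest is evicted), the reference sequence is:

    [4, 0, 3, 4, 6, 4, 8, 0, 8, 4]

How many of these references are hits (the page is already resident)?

4 → miss, frames {4}
0 → miss, frames {4,0}
3 → miss, frames {4,0,3}
4 → hit
6 → miss, evict 0, frames {3,4,6}
4 → hit
8 → miss, evict 3, frames {6,4,8}
0 → miss, evict 6, frames {4,8,0}
8 → hit
4 → hit
Hits: 4.

4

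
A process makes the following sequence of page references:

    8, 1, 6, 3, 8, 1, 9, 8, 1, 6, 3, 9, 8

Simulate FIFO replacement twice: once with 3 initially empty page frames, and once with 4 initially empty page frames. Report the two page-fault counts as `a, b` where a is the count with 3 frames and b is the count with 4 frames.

10, 11

3 frames: F F F F F F F . . F F . F → 10 faults.
4 frames: F F F F . . F F F F F F F → 11 faults.
11 > 10: adding a frame increased faults — Belady's anomaly.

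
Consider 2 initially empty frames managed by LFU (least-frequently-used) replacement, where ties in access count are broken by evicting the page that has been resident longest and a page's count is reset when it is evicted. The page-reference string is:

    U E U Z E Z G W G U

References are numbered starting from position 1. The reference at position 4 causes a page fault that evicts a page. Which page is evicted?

E

pos 1: U -> fault, frames (U)
pos 2: E -> fault, frames (U E)
pos 3: U -> hit
pos 4: Z -> fault, evict E, frames (U Z)
At position 4, page E is evicted.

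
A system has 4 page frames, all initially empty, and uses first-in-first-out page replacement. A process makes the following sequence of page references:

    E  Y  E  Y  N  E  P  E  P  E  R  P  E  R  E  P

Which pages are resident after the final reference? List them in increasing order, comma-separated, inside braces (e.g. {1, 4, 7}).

E → miss, frames {E}
Y → miss, frames {E,Y}
E → hit
Y → hit
N → miss, frames {E,Y,N}
E → hit
P → miss, frames {E,Y,N,P}
E → hit
P → hit
E → hit
R → miss, evict E, frames {Y,N,P,R}
P → hit
E → miss, evict Y, frames {N,P,R,E}
R → hit
E → hit
P → hit

{E, N, P, R}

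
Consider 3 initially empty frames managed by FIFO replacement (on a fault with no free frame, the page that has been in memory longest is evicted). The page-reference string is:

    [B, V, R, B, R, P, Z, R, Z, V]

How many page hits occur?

B: fault, frames {B}
V: fault, frames {B,V}
R: fault, frames {B,V,R}
B: hit
R: hit
P: fault, evict B, frames {V,R,P}
Z: fault, evict V, frames {R,P,Z}
R: hit
Z: hit
V: fault, evict R, frames {P,Z,V}
Hits: 4.

4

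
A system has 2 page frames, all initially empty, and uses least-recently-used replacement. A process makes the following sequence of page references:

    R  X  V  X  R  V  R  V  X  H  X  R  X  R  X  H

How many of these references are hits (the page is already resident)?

7

R -> miss, frames [R]
X -> miss, frames [R, X]
V -> miss, evict R, frames [X, V]
X -> hit
R -> miss, evict V, frames [X, R]
V -> miss, evict X, frames [R, V]
R -> hit
V -> hit
X -> miss, evict R, frames [V, X]
H -> miss, evict V, frames [X, H]
X -> hit
R -> miss, evict H, frames [X, R]
X -> hit
R -> hit
X -> hit
H -> miss, evict R, frames [X, H]
Hits: 7.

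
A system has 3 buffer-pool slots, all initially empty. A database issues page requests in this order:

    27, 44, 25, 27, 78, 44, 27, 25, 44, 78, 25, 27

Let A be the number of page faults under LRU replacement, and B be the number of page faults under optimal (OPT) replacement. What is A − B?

2

Under LRU: F F F . F F . F . F . F → 8 faults.
Under OPT: F F F . F . . F . . . F → 6 faults.
A − B = 8 − 6 = 2.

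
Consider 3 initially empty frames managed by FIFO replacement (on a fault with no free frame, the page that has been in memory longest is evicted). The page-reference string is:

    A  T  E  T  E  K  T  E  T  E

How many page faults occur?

4

A -> fault, frames {A}
T -> fault, frames {A,T}
E -> fault, frames {A,T,E}
T -> hit
E -> hit
K -> fault, evict A, frames {T,E,K}
T -> hit
E -> hit
T -> hit
E -> hit
Page faults: 4.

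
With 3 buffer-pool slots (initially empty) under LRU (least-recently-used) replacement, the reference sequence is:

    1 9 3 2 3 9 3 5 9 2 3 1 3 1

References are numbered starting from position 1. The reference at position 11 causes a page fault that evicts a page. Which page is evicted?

pos 1: 1 -> miss, frames {1}
pos 2: 9 -> miss, frames {1,9}
pos 3: 3 -> miss, frames {1,9,3}
pos 4: 2 -> miss, evict 1, frames {9,3,2}
pos 5: 3 -> hit
pos 6: 9 -> hit
pos 7: 3 -> hit
pos 8: 5 -> miss, evict 2, frames {9,3,5}
pos 9: 9 -> hit
pos 10: 2 -> miss, evict 3, frames {5,9,2}
pos 11: 3 -> miss, evict 5, frames {9,2,3}
At position 11, page 5 is evicted.

5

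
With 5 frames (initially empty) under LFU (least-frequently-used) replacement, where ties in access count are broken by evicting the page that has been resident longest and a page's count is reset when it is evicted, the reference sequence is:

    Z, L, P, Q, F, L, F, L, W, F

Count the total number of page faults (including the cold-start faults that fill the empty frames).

Z: fault, frames {Z}
L: fault, frames {Z,L}
P: fault, frames {Z,L,P}
Q: fault, frames {Z,L,P,Q}
F: fault, frames {Z,L,P,Q,F}
L: hit
F: hit
L: hit
W: fault, evict Z, frames {L,P,Q,F,W}
F: hit
Page faults: 6.

6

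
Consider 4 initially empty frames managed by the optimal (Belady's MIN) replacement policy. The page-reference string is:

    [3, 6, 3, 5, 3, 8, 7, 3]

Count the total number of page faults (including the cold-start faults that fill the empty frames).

5

3 -> fault, frames {3}
6 -> fault, frames {3,6}
3 -> hit
5 -> fault, frames {3,6,5}
3 -> hit
8 -> fault, frames {3,6,5,8}
7 -> fault, evict 8, frames {3,6,5,7}
3 -> hit
Page faults: 5.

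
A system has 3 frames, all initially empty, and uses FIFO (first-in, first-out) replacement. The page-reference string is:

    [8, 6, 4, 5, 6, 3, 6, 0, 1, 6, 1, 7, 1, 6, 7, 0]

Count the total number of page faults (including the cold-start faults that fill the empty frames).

11

8 → fault, frames {8}
6 → fault, frames {8,6}
4 → fault, frames {8,6,4}
5 → fault, evict 8, frames {6,4,5}
6 → hit
3 → fault, evict 6, frames {4,5,3}
6 → fault, evict 4, frames {5,3,6}
0 → fault, evict 5, frames {3,6,0}
1 → fault, evict 3, frames {6,0,1}
6 → hit
1 → hit
7 → fault, evict 6, frames {0,1,7}
1 → hit
6 → fault, evict 0, frames {1,7,6}
7 → hit
0 → fault, evict 1, frames {7,6,0}
Page faults: 11.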